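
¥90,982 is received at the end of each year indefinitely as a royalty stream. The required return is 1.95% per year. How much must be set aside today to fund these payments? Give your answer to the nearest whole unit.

Periodic rate r = 0.0195 per year.
Level perpetuity: PV = PMT / r = 90,982 / (0.0195) = ¥4,665,744.

¥4,665,744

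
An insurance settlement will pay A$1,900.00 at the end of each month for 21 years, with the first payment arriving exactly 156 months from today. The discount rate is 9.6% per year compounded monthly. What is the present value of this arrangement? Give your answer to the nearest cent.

Ordinary annuity of 252 payments, first payment at period 156.
Periodic rate r = 0.096/12 per month; n is counted in months.
The ordinary-annuity PV formula values the stream one period before the first payment (period 155); discount that back 155 periods:
PV₀ = 1,900 × [1 − (1+r)^−252] / r × (1+r)^−155 = A$59,795.53

A$59,795.53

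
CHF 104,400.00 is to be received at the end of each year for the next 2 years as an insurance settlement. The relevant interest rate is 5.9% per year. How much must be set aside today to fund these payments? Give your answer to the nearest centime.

CHF 191,674.76

This is an ordinary annuity: 2 payments of CHF 104,400.00 at the end of each year.
Periodic rate r = 0.059 per year.
PV = PMT × [(1 − (1+r)^−n)/r] = 104,400 × [1 − (1+r)^−2] / r = CHF 191,674.76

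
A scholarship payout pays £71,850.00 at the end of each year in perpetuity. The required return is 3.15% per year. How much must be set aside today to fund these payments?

£2,280,952.38

Periodic rate r = 0.0315 per year.
Level perpetuity: PV = PMT / r = 71,850 / (0.0315) = £2,280,952.38.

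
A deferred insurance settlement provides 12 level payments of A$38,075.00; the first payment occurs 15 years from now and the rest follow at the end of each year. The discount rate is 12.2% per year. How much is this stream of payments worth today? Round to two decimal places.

Ordinary annuity of 12 payments, first payment at period 15.
Periodic rate r = 0.122 per year.
The ordinary-annuity PV formula values the stream one period before the first payment (period 14); discount that back 14 periods:
PV₀ = 38,075 × [1 − (1+r)^−12] / r × (1+r)^−14 = A$46,636.26

A$46,636.26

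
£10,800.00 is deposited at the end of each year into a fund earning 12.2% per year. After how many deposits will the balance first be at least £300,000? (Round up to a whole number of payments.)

Periodic rate r = 0.122 per year.
Ordinary annuity FV: 300,000 = 10,800 × [((1+r)^n − 1)/r].
(1+r)^n = 1 + 300,000 × r / 10,800, so n = ln(1 + 300,000·r/10,800) / ln(1+r) = 12.85.
Round up to a whole number of payments: n = 13.

13 payments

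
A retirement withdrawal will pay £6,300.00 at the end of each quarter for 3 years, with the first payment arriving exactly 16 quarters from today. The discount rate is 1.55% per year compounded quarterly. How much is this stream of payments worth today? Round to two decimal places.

Ordinary annuity of 12 payments, first payment at period 16.
Periodic rate r = 0.0155/4 per quarter; n is counted in quarters.
The ordinary-annuity PV formula values the stream one period before the first payment (period 15); discount that back 15 periods:
PV₀ = 6,300 × [1 − (1+r)^−12] / r × (1+r)^−15 = £69,574.21

£69,574.21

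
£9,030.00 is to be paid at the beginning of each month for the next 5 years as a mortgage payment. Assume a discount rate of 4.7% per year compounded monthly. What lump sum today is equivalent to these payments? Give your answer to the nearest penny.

This is an annuity due: 60 payments of £9,030.00 at the beginning of each month.
Periodic rate r = 0.047/12 per month; n is counted in months.
PV = PMT × [(1 − (1+r)^−n)/r] × (1+r) = 9,030 × [1 − (1+r)^−60] / r × (1+r) = £483,896.63

£483,896.63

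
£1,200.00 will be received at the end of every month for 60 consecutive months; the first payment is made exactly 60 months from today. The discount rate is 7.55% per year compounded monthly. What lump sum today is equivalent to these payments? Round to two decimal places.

£41,314.69

Ordinary annuity of 60 payments, first payment at period 60.
Periodic rate r = 0.0755/12 per month; n is counted in months.
The ordinary-annuity PV formula values the stream one period before the first payment (period 59); discount that back 59 periods:
PV₀ = 1,200 × [1 − (1+r)^−60] / r × (1+r)^−59 = £41,314.69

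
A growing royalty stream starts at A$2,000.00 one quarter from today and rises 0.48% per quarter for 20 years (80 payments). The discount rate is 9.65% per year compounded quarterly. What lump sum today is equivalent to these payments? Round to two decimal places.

A$80,948.25

Periodic rate r = 0.0965/4 per quarter; n is counted in quarters.
Growing ordinary annuity: PV = PMT₁ × [1 − ((1+g)/(1+r))^n] / (r − g) = 2,000 × [1 − ((1+0.0048)/(1+r))^80] / (r − 0.0048) = A$80,948.25.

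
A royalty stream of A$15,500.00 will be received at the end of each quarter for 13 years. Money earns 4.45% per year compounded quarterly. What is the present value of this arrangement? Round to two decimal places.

This is an ordinary annuity: 52 payments of A$15,500.00 at the end of each quarter.
Periodic rate r = 0.0445/4 per quarter; n is counted in quarters.
PV = PMT × [(1 − (1+r)^−n)/r] = 15,500 × [1 − (1+r)^−52] / r = A$609,504.81

A$609,504.81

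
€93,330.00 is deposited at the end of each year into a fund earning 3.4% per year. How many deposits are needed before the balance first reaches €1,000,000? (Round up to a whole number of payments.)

Periodic rate r = 0.034 per year.
Ordinary annuity FV: 1,000,000 = 93,330 × [((1+r)^n − 1)/r].
(1+r)^n = 1 + 1,000,000 × r / 93,330, so n = ln(1 + 1,000,000·r/93,330) / ln(1+r) = 9.29.
Round up to a whole number of payments: n = 10.

10 payments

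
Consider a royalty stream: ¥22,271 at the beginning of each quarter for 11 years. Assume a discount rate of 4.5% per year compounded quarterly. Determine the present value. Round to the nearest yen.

This is an annuity due: 44 payments of ¥22,271 at the beginning of each quarter.
Periodic rate r = 0.045/4 per quarter; n is counted in quarters.
PV = PMT × [(1 − (1+r)^−n)/r] × (1+r) = 22,271 × [1 − (1+r)^−44] / r × (1+r) = ¥778,229

¥778,229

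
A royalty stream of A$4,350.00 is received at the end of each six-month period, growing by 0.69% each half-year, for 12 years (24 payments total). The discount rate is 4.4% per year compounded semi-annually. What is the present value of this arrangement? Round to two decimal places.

Periodic rate r = 0.044/2 per half-year; n is counted in half-years.
Growing ordinary annuity: PV = PMT₁ × [1 − ((1+g)/(1+r))^n] / (r − g) = 4,350 × [1 − ((1+0.0069)/(1+r))^24] / (r − 0.0069) = A$86,538.66.

A$86,538.66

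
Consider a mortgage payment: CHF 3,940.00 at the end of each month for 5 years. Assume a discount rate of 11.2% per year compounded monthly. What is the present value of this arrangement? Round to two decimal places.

CHF 180,383.95

This is an ordinary annuity: 60 payments of CHF 3,940.00 at the end of each month.
Periodic rate r = 0.112/12 per month; n is counted in months.
PV = PMT × [(1 − (1+r)^−n)/r] = 3,940 × [1 − (1+r)^−60] / r = CHF 180,383.95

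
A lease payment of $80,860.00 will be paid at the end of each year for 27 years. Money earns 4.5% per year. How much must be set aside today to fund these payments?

This is an ordinary annuity: 27 payments of $80,860.00 at the end of each year.
Periodic rate r = 0.045 per year.
PV = PMT × [(1 − (1+r)^−n)/r] = 80,860 × [1 − (1+r)^−27] / r = $1,249,392.35

$1,249,392.35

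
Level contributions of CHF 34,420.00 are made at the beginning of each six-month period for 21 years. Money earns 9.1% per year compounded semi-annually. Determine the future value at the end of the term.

This is an annuity due: 42 deposits of CHF 34,420.00 at the beginning of each six-month period.
Periodic rate r = 0.091/2 per half-year; n is counted in half-years.
FV = PMT × [((1+r)^n − 1)/r] × (1+r) = 34,420 × [(1+r)^42 − 1] / r × (1+r) = CHF 4,334,559.06

CHF 4,334,559.06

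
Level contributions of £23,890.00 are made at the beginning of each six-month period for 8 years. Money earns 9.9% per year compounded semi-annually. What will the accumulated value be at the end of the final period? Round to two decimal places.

£590,751.15

This is an annuity due: 16 deposits of £23,890.00 at the beginning of each six-month period.
Periodic rate r = 0.099/2 per half-year; n is counted in half-years.
FV = PMT × [((1+r)^n − 1)/r] × (1+r) = 23,890 × [(1+r)^16 − 1] / r × (1+r) = £590,751.15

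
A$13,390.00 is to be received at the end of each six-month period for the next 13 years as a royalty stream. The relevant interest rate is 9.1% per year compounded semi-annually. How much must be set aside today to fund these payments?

A$201,742.58

This is an ordinary annuity: 26 payments of A$13,390.00 at the end of each six-month period.
Periodic rate r = 0.091/2 per half-year; n is counted in half-years.
PV = PMT × [(1 − (1+r)^−n)/r] = 13,390 × [1 − (1+r)^−26] / r = A$201,742.58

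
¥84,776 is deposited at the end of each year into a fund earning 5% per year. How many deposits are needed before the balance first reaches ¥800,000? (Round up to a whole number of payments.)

Periodic rate r = 0.05 per year.
Ordinary annuity FV: 800,000 = 84,776 × [((1+r)^n − 1)/r].
(1+r)^n = 1 + 800,000 × r / 84,776, so n = ln(1 + 800,000·r/84,776) / ln(1+r) = 7.92.
Round up to a whole number of payments: n = 8.

8 payments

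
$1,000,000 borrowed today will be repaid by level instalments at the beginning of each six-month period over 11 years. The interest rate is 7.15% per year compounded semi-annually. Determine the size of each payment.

$64,124.45

Level annuity due; solve PV = PMT × [(1 − (1+r)^−n)/r] × (1+r) for PMT.
Periodic rate r = 0.0715/2 per half-year; n is counted in half-years.
With n = 22: PMT = 1,000,000 / ([(1 − (1+r)^−n)/r] × (1+r)) = $64,124.45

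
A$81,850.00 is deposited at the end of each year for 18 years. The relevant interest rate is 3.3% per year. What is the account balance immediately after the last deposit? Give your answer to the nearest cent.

This is an ordinary annuity: 18 deposits of A$81,850.00 at the end of each year.
Periodic rate r = 0.033 per year.
FV = PMT × [((1+r)^n − 1)/r] = 81,850 × [(1+r)^18 − 1] / r = A$1,969,190.00

A$1,969,190.00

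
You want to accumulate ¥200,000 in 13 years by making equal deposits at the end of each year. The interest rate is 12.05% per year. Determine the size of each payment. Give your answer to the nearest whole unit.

¥7,111

Level ordinary annuity; solve FV = PMT × [((1+r)^n − 1)/r] for PMT.
Periodic rate r = 0.1205 per year.
With n = 13: PMT = 200,000 / ([((1+r)^n − 1)/r]) = ¥7,111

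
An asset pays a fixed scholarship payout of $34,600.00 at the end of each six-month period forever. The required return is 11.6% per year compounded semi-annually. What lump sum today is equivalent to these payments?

Periodic rate r = 0.116/2 per half-year.
Level perpetuity: PV = PMT / r = 34,600 / (0.116/2) = $596,551.72.

$596,551.72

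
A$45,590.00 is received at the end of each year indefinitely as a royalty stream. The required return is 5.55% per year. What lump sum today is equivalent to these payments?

A$821,441.44

Periodic rate r = 0.0555 per year.
Level perpetuity: PV = PMT / r = 45,590 / (0.0555) = A$821,441.44.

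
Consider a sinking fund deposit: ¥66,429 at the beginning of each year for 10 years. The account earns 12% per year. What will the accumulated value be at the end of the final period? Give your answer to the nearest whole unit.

¥1,305,634

This is an annuity due: 10 deposits of ¥66,429 at the beginning of each year.
Periodic rate r = 0.12 per year.
FV = PMT × [((1+r)^n − 1)/r] × (1+r) = 66,429 × [(1+r)^10 − 1] / r × (1+r) = ¥1,305,634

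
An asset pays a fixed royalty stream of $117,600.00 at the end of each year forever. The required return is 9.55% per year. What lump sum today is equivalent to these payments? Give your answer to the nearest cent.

$1,231,413.61

Periodic rate r = 0.0955 per year.
Level perpetuity: PV = PMT / r = 117,600 / (0.0955) = $1,231,413.61.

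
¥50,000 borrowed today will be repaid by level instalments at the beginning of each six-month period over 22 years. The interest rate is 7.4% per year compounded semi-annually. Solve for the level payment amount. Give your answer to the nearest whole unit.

Level annuity due; solve PV = PMT × [(1 − (1+r)^−n)/r] × (1+r) for PMT.
Periodic rate r = 0.074/2 per half-year; n is counted in half-years.
With n = 44: PMT = 50,000 / ([(1 − (1+r)^−n)/r] × (1+r)) = ¥2,236

¥2,236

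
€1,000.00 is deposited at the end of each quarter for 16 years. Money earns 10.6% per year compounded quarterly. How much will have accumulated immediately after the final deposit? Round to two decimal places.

This is an ordinary annuity: 64 deposits of €1,000.00 at the end of each quarter.
Periodic rate r = 0.106/4 per quarter; n is counted in quarters.
FV = PMT × [((1+r)^n − 1)/r] = 1,000 × [(1+r)^64 − 1] / r = €163,510.11

€163,510.11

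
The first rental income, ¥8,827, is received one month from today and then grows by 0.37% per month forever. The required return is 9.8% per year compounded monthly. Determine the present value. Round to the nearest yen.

¥1,976,194

Periodic rate r = 0.098/12 per month.
Growing perpetuity (Gordon): PV = PMT₁ / (r − g) = 8,827 / (r − 0.0037) = ¥1,976,194.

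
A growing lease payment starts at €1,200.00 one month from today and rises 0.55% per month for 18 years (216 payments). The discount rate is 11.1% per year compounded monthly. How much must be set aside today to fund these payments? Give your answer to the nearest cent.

€176,798.88

Periodic rate r = 0.111/12 per month; n is counted in months.
Growing ordinary annuity: PV = PMT₁ × [1 − ((1+g)/(1+r))^n] / (r − g) = 1,200 × [1 − ((1+0.0055)/(1+r))^216] / (r − 0.0055) = €176,798.88.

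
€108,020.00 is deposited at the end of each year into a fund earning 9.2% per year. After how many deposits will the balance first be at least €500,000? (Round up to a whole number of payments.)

5 payments

Periodic rate r = 0.092 per year.
Ordinary annuity FV: 500,000 = 108,020 × [((1+r)^n − 1)/r].
(1+r)^n = 1 + 500,000 × r / 108,020, so n = ln(1 + 500,000·r/108,020) / ln(1+r) = 4.03.
Round up to a whole number of payments: n = 5.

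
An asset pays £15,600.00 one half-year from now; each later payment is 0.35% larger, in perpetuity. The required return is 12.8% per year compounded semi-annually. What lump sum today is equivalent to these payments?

Periodic rate r = 0.128/2 per half-year.
Growing perpetuity (Gordon): PV = PMT₁ / (r − g) = 15,600 / (r − 0.0035) = £257,851.24.

£257,851.24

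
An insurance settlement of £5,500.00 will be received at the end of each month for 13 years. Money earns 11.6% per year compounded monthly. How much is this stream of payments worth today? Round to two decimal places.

£442,108.34

This is an ordinary annuity: 156 payments of £5,500.00 at the end of each month.
Periodic rate r = 0.116/12 per month; n is counted in months.
PV = PMT × [(1 − (1+r)^−n)/r] = 5,500 × [1 − (1+r)^−156] / r = £442,108.34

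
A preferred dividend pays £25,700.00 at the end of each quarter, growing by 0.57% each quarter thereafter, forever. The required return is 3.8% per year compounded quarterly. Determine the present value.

Periodic rate r = 0.038/4 per quarter.
Growing perpetuity (Gordon): PV = PMT₁ / (r − g) = 25,700 / (r − 0.0057) = £6,763,157.89.

£6,763,157.89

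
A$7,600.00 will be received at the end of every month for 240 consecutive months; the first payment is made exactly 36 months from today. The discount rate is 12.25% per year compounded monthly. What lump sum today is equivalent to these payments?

A$476,178.03

Ordinary annuity of 240 payments, first payment at period 36.
Periodic rate r = 0.1225/12 per month; n is counted in months.
The ordinary-annuity PV formula values the stream one period before the first payment (period 35); discount that back 35 periods:
PV₀ = 7,600 × [1 − (1+r)^−240] / r × (1+r)^−35 = A$476,178.03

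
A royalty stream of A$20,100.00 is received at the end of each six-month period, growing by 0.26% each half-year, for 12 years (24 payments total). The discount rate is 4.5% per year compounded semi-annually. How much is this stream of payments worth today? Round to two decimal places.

Periodic rate r = 0.045/2 per half-year; n is counted in half-years.
Growing ordinary annuity: PV = PMT₁ × [1 − ((1+g)/(1+r))^n] / (r − g) = 20,100 × [1 − ((1+0.0026)/(1+r))^24] / (r − 0.0026) = A$379,836.05.

A$379,836.05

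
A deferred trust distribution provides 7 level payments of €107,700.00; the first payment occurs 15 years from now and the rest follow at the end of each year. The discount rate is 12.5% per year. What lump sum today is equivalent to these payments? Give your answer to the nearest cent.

€93,014.19

Ordinary annuity of 7 payments, first payment at period 15.
Periodic rate r = 0.125 per year.
The ordinary-annuity PV formula values the stream one period before the first payment (period 14); discount that back 14 periods:
PV₀ = 107,700 × [1 − (1+r)^−7] / r × (1+r)^−14 = €93,014.19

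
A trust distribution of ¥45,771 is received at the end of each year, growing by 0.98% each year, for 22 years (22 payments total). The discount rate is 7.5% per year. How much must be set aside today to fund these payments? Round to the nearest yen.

¥524,780

Periodic rate r = 0.075 per year.
Growing ordinary annuity: PV = PMT₁ × [1 − ((1+g)/(1+r))^n] / (r − g) = 45,771 × [1 − ((1+0.0098)/(1+r))^22] / (r − 0.0098) = ¥524,780.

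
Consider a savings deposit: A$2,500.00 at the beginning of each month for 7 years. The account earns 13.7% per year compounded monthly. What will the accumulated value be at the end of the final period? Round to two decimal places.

This is an annuity due: 84 deposits of A$2,500.00 at the beginning of each month.
Periodic rate r = 0.137/12 per month; n is counted in months.
FV = PMT × [((1+r)^n − 1)/r] × (1+r) = 2,500 × [(1+r)^84 − 1] / r × (1+r) = A$353,246.37

A$353,246.37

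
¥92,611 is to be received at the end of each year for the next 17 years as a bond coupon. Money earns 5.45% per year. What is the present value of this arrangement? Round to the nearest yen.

¥1,009,880

This is an ordinary annuity: 17 payments of ¥92,611 at the end of each year.
Periodic rate r = 0.0545 per year.
PV = PMT × [(1 − (1+r)^−n)/r] = 92,611 × [1 − (1+r)^−17] / r = ¥1,009,880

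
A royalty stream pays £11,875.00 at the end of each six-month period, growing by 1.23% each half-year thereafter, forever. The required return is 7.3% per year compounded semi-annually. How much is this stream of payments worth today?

Periodic rate r = 0.073/2 per half-year.
Growing perpetuity (Gordon): PV = PMT₁ / (r − g) = 11,875 / (r − 0.0123) = £490,702.48.

£490,702.48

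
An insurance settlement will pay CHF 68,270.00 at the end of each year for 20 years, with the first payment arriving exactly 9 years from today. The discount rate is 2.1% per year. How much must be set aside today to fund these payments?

Ordinary annuity of 20 payments, first payment at period 9.
Periodic rate r = 0.021 per year.
The ordinary-annuity PV formula values the stream one period before the first payment (period 8); discount that back 8 periods:
PV₀ = 68,270 × [1 − (1+r)^−20] / r × (1+r)^−8 = CHF 936,262.57

CHF 936,262.57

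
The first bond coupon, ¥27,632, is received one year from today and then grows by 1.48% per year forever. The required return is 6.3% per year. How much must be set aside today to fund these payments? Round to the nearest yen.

Periodic rate r = 0.063 per year.
Growing perpetuity (Gordon): PV = PMT₁ / (r − g) = 27,632 / (r − 0.0148) = ¥573,278.

¥573,278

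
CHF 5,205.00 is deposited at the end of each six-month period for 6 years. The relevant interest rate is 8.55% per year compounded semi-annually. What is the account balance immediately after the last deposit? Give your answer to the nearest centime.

CHF 79,454.43

This is an ordinary annuity: 12 deposits of CHF 5,205.00 at the end of each six-month period.
Periodic rate r = 0.0855/2 per half-year; n is counted in half-years.
FV = PMT × [((1+r)^n − 1)/r] = 5,205 × [(1+r)^12 − 1] / r = CHF 79,454.43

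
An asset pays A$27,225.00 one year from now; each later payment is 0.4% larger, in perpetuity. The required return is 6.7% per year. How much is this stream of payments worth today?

A$432,142.86

Periodic rate r = 0.067 per year.
Growing perpetuity (Gordon): PV = PMT₁ / (r − g) = 27,225 / (r − 0.004) = A$432,142.86.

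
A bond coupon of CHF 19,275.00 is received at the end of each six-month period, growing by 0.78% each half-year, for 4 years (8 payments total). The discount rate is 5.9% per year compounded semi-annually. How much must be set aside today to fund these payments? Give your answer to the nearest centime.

CHF 139,185.28

Periodic rate r = 0.059/2 per half-year; n is counted in half-years.
Growing ordinary annuity: PV = PMT₁ × [1 − ((1+g)/(1+r))^n] / (r − g) = 19,275 × [1 − ((1+0.0078)/(1+r))^8] / (r − 0.0078) = CHF 139,185.28.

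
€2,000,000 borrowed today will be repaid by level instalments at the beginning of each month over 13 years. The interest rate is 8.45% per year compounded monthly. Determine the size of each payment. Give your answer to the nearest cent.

Level annuity due; solve PV = PMT × [(1 − (1+r)^−n)/r] × (1+r) for PMT.
Periodic rate r = 0.0845/12 per month; n is counted in months.
With n = 156: PMT = 2,000,000 / ([(1 − (1+r)^−n)/r] × (1+r)) = €21,019.00

€21,019.00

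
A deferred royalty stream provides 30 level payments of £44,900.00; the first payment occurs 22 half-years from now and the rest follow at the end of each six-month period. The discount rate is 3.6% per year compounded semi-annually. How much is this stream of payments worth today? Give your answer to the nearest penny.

£710,786.00

Ordinary annuity of 30 payments, first payment at period 22.
Periodic rate r = 0.036/2 per half-year; n is counted in half-years.
The ordinary-annuity PV formula values the stream one period before the first payment (period 21); discount that back 21 periods:
PV₀ = 44,900 × [1 − (1+r)^−30] / r × (1+r)^−21 = £710,786.00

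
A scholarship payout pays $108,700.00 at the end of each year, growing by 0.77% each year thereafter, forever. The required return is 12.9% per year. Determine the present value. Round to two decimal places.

$896,125.31

Periodic rate r = 0.129 per year.
Growing perpetuity (Gordon): PV = PMT₁ / (r − g) = 108,700 / (r − 0.0077) = $896,125.31.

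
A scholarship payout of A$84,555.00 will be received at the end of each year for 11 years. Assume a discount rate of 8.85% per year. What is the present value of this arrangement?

This is an ordinary annuity: 11 payments of A$84,555.00 at the end of each year.
Periodic rate r = 0.0885 per year.
PV = PMT × [(1 − (1+r)^−n)/r] = 84,555 × [1 − (1+r)^−11] / r = A$579,514.27

A$579,514.27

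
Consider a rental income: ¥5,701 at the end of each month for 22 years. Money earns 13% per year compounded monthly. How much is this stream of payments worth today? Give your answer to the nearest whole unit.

¥495,642

This is an ordinary annuity: 264 payments of ¥5,701 at the end of each month.
Periodic rate r = 0.13/12 per month; n is counted in months.
PV = PMT × [(1 − (1+r)^−n)/r] = 5,701 × [1 − (1+r)^−264] / r = ¥495,642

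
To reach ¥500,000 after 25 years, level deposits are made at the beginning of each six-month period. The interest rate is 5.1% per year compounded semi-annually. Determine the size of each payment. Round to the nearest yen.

¥4,930

Level annuity due; solve FV = PMT × [((1+r)^n − 1)/r] × (1+r) for PMT.
Periodic rate r = 0.051/2 per half-year; n is counted in half-years.
With n = 50: PMT = 500,000 / ([((1+r)^n − 1)/r] × (1+r)) = ¥4,930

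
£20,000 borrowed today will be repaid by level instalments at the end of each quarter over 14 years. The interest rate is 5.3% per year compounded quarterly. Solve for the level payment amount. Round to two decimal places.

Level ordinary annuity; solve PV = PMT × [(1 − (1+r)^−n)/r] for PMT.
Periodic rate r = 0.053/4 per quarter; n is counted in quarters.
With n = 56: PMT = 20,000 / ([(1 − (1+r)^−n)/r]) = £508.14

£508.14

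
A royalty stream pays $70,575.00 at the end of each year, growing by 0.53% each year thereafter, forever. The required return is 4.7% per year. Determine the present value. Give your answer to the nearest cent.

$1,692,446.04

Periodic rate r = 0.047 per year.
Growing perpetuity (Gordon): PV = PMT₁ / (r − g) = 70,575 / (r − 0.0053) = $1,692,446.04.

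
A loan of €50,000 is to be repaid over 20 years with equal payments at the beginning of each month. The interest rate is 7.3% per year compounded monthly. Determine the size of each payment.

Level annuity due; solve PV = PMT × [(1 − (1+r)^−n)/r] × (1+r) for PMT.
Periodic rate r = 0.073/12 per month; n is counted in months.
With n = 240: PMT = 50,000 / ([(1 − (1+r)^−n)/r] × (1+r)) = €394.31

€394.31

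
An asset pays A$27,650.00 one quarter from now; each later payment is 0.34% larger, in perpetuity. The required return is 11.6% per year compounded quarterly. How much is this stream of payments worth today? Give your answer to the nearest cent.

A$1,080,078.12

Periodic rate r = 0.116/4 per quarter.
Growing perpetuity (Gordon): PV = PMT₁ / (r − g) = 27,650 / (r − 0.0034) = A$1,080,078.12.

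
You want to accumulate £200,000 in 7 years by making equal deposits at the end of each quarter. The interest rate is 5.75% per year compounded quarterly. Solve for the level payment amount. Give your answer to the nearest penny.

Level ordinary annuity; solve FV = PMT × [((1+r)^n − 1)/r] for PMT.
Periodic rate r = 0.0575/4 per quarter; n is counted in quarters.
With n = 28: PMT = 200,000 / ([((1+r)^n − 1)/r]) = £5,852.07

£5,852.07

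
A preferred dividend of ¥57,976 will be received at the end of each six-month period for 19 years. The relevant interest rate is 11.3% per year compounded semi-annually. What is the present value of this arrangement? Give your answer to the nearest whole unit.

This is an ordinary annuity: 38 payments of ¥57,976 at the end of each six-month period.
Periodic rate r = 0.113/2 per half-year; n is counted in half-years.
PV = PMT × [(1 − (1+r)^−n)/r] = 57,976 × [1 − (1+r)^−38] / r = ¥899,020

¥899,020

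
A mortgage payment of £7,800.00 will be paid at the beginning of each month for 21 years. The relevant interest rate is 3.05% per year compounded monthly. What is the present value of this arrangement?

This is an annuity due: 252 payments of £7,800.00 at the beginning of each month.
Periodic rate r = 0.0305/12 per month; n is counted in months.
PV = PMT × [(1 − (1+r)^−n)/r] × (1+r) = 7,800 × [1 − (1+r)^−252] / r × (1+r) = £1,453,849.73

£1,453,849.73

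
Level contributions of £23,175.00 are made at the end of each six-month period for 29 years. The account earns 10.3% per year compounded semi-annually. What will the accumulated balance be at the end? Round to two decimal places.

£7,832,292.82

This is an ordinary annuity: 58 deposits of £23,175.00 at the end of each six-month period.
Periodic rate r = 0.103/2 per half-year; n is counted in half-years.
FV = PMT × [((1+r)^n − 1)/r] = 23,175 × [(1+r)^58 − 1] / r = £7,832,292.82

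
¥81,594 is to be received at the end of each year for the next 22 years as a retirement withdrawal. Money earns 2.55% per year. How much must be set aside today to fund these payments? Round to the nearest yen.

¥1,360,969

This is an ordinary annuity: 22 payments of ¥81,594 at the end of each year.
Periodic rate r = 0.0255 per year.
PV = PMT × [(1 − (1+r)^−n)/r] = 81,594 × [1 − (1+r)^−22] / r = ¥1,360,969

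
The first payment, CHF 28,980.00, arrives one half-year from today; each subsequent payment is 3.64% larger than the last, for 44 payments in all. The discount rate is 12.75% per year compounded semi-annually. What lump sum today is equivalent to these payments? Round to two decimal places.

Periodic rate r = 0.1275/2 per half-year; n is counted in half-years.
Growing ordinary annuity: PV = PMT₁ × [1 − ((1+g)/(1+r))^n] / (r − g) = 28,980 × [1 − ((1+0.0364)/(1+r))^44] / (r − 0.0364) = CHF 722,771.79.

CHF 722,771.79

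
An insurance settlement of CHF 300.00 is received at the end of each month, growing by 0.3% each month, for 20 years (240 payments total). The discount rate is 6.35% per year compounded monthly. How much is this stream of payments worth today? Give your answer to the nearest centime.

CHF 55,209.43

Periodic rate r = 0.0635/12 per month; n is counted in months.
Growing ordinary annuity: PV = PMT₁ × [1 − ((1+g)/(1+r))^n] / (r − g) = 300 × [1 − ((1+0.003)/(1+r))^240] / (r − 0.003) = CHF 55,209.43.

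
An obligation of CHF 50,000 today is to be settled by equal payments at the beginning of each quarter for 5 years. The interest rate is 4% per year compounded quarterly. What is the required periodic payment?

CHF 2,743.33

Level annuity due; solve PV = PMT × [(1 − (1+r)^−n)/r] × (1+r) for PMT.
Periodic rate r = 0.04/4 per quarter; n is counted in quarters.
With n = 20: PMT = 50,000 / ([(1 − (1+r)^−n)/r] × (1+r)) = CHF 2,743.33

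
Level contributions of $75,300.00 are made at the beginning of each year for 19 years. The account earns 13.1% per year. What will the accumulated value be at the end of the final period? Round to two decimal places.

$6,091,689.51

This is an annuity due: 19 deposits of $75,300.00 at the beginning of each year.
Periodic rate r = 0.131 per year.
FV = PMT × [((1+r)^n − 1)/r] × (1+r) = 75,300 × [(1+r)^19 − 1] / r × (1+r) = $6,091,689.51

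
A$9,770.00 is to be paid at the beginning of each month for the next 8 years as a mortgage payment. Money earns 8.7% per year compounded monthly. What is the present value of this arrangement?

This is an annuity due: 96 payments of A$9,770.00 at the beginning of each month.
Periodic rate r = 0.087/12 per month; n is counted in months.
PV = PMT × [(1 − (1+r)^−n)/r] × (1+r) = 9,770 × [1 − (1+r)^−96] / r × (1+r) = A$678,910.14

A$678,910.14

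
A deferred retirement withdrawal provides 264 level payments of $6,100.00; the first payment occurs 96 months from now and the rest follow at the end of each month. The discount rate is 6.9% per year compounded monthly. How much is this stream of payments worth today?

$479,893.02

Ordinary annuity of 264 payments, first payment at period 96.
Periodic rate r = 0.069/12 per month; n is counted in months.
The ordinary-annuity PV formula values the stream one period before the first payment (period 95); discount that back 95 periods:
PV₀ = 6,100 × [1 − (1+r)^−264] / r × (1+r)^−95 = $479,893.02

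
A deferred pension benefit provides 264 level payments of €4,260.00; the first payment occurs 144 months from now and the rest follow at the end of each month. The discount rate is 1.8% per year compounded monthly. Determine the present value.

Ordinary annuity of 264 payments, first payment at period 144.
Periodic rate r = 0.018/12 per month; n is counted in months.
The ordinary-annuity PV formula values the stream one period before the first payment (period 143); discount that back 143 periods:
PV₀ = 4,260 × [1 − (1+r)^−264] / r × (1+r)^−143 = €749,040.85

€749,040.85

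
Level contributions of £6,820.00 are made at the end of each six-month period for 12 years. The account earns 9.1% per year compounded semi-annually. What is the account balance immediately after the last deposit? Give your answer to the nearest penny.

This is an ordinary annuity: 24 deposits of £6,820.00 at the end of each six-month period.
Periodic rate r = 0.091/2 per half-year; n is counted in half-years.
FV = PMT × [((1+r)^n − 1)/r] = 6,820 × [(1+r)^24 − 1] / r = £286,173.52

£286,173.52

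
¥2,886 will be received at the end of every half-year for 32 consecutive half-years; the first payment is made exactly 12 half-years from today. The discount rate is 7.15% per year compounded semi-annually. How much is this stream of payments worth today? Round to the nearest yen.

Ordinary annuity of 32 payments, first payment at period 12.
Periodic rate r = 0.0715/2 per half-year; n is counted in half-years.
The ordinary-annuity PV formula values the stream one period before the first payment (period 11); discount that back 11 periods:
PV₀ = 2,886 × [1 − (1+r)^−32] / r × (1+r)^−11 = ¥37,029

¥37,029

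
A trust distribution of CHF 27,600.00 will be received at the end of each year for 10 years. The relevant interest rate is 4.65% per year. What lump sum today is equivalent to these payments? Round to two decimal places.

This is an ordinary annuity: 10 payments of CHF 27,600.00 at the end of each year.
Periodic rate r = 0.0465 per year.
PV = PMT × [(1 − (1+r)^−n)/r] = 27,600 × [1 − (1+r)^−10] / r = CHF 216,789.24

CHF 216,789.24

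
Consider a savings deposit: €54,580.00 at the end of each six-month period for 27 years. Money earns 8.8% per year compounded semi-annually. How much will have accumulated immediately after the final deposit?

This is an ordinary annuity: 54 deposits of €54,580.00 at the end of each six-month period.
Periodic rate r = 0.088/2 per half-year; n is counted in half-years.
FV = PMT × [((1+r)^n − 1)/r] = 54,580 × [(1+r)^54 − 1] / r = €11,447,972.38

€11,447,972.38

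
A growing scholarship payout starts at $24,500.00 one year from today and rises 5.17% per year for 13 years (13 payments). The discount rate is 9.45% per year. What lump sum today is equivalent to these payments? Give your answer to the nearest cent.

Periodic rate r = 0.0945 per year.
Growing ordinary annuity: PV = PMT₁ × [1 − ((1+g)/(1+r))^n] / (r − g) = 24,500 × [1 − ((1+0.0517)/(1+r))^13] / (r − 0.0517) = $231,620.39.

$231,620.39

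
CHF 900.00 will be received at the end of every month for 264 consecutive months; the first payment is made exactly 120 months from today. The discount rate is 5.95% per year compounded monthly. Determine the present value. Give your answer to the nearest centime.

Ordinary annuity of 264 payments, first payment at period 120.
Periodic rate r = 0.0595/12 per month; n is counted in months.
The ordinary-annuity PV formula values the stream one period before the first payment (period 119); discount that back 119 periods:
PV₀ = 900 × [1 − (1+r)^−264] / r × (1+r)^−119 = CHF 73,457.56

CHF 73,457.56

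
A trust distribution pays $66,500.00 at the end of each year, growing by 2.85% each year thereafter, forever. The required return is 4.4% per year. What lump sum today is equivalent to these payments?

Periodic rate r = 0.044 per year.
Growing perpetuity (Gordon): PV = PMT₁ / (r − g) = 66,500 / (r − 0.0285) = $4,290,322.58.

$4,290,322.58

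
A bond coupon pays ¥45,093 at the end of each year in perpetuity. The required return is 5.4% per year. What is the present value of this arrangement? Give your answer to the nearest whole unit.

¥835,056

Periodic rate r = 0.054 per year.
Level perpetuity: PV = PMT / r = 45,093 / (0.054) = ¥835,056.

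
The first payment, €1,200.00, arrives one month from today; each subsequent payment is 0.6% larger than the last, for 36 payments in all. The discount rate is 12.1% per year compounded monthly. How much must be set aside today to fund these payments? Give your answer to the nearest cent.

Periodic rate r = 0.121/12 per month; n is counted in months.
Growing ordinary annuity: PV = PMT₁ × [1 − ((1+g)/(1+r))^n] / (r − g) = 1,200 × [1 − ((1+0.006)/(1+r))^36] / (r − 0.006) = €39,877.19.

€39,877.19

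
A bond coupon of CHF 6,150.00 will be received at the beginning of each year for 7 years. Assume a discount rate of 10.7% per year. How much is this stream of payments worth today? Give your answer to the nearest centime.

This is an annuity due: 7 payments of CHF 6,150.00 at the beginning of each year.
Periodic rate r = 0.107 per year.
PV = PMT × [(1 − (1+r)^−n)/r] × (1+r) = 6,150 × [1 − (1+r)^−7] / r × (1+r) = CHF 32,394.22

CHF 32,394.22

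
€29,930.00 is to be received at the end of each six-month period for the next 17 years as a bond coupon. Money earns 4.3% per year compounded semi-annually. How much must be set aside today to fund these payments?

€716,689.00

This is an ordinary annuity: 34 payments of €29,930.00 at the end of each six-month period.
Periodic rate r = 0.043/2 per half-year; n is counted in half-years.
PV = PMT × [(1 − (1+r)^−n)/r] = 29,930 × [1 − (1+r)^−34] / r = €716,689.00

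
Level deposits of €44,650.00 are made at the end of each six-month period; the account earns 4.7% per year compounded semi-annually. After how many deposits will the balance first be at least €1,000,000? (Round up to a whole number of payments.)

19 payments

Periodic rate r = 0.047/2 per half-year; n is counted in half-years.
Ordinary annuity FV: 1,000,000 = 44,650 × [((1+r)^n − 1)/r].
(1+r)^n = 1 + 1,000,000 × r / 44,650, so n = ln(1 + 1,000,000·r/44,650) / ln(1+r) = 18.20.
Round up to a whole number of payments: n = 19.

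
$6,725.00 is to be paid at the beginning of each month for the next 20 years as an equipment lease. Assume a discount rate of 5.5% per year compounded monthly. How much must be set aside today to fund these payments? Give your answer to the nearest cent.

This is an annuity due: 240 payments of $6,725.00 at the beginning of each month.
Periodic rate r = 0.055/12 per month; n is counted in months.
PV = PMT × [(1 − (1+r)^−n)/r] × (1+r) = 6,725 × [1 − (1+r)^−240] / r × (1+r) = $982,111.87

$982,111.87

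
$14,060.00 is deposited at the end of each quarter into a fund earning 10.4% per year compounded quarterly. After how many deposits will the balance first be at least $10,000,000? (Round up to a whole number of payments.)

116 payments

Periodic rate r = 0.104/4 per quarter; n is counted in quarters.
Ordinary annuity FV: 10,000,000 = 14,060 × [((1+r)^n − 1)/r].
(1+r)^n = 1 + 10,000,000 × r / 14,060, so n = ln(1 + 10,000,000·r/14,060) / ln(1+r) = 115.71.
Round up to a whole number of payments: n = 116.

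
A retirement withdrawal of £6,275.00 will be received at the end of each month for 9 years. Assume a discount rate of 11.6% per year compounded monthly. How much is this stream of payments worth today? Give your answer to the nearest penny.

£419,464.38

This is an ordinary annuity: 108 payments of £6,275.00 at the end of each month.
Periodic rate r = 0.116/12 per month; n is counted in months.
PV = PMT × [(1 − (1+r)^−n)/r] = 6,275 × [1 − (1+r)^−108] / r = £419,464.38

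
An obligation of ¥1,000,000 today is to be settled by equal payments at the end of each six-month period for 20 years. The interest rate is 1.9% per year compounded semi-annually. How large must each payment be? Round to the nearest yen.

Level ordinary annuity; solve PV = PMT × [(1 − (1+r)^−n)/r] for PMT.
Periodic rate r = 0.019/2 per half-year; n is counted in half-years.
With n = 40: PMT = 1,000,000 / ([(1 − (1+r)^−n)/r]) = ¥30,167

¥30,167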